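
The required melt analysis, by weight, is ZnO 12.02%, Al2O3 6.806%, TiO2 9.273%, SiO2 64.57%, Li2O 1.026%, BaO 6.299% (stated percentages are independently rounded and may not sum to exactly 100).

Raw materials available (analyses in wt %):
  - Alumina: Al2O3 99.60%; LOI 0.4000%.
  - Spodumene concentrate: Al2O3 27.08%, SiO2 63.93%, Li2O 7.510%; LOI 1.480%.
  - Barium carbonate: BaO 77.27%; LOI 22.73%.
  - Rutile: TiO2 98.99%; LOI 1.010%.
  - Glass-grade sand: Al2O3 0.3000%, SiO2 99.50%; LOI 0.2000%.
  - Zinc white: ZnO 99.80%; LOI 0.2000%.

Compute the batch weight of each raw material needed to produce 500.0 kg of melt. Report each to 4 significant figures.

Mid-chain values are shown rounded off to 4 significant figures across the worked steps. Exact precision is held at all times — a single rounding finalizes each reported result. The derived quantities are rebuilt at full float precision (totals, the six compositions, yield, net glass mass, ignition loss) starting from the weights per 500.0 kg of glass as set out in the problem or the answer.
Per-oxide target masses for 500.0 kg melt:
  ZnO: 12.02% × 500.0 = 60.10 kg
  Al2O3: 6.806% × 500.0 = 34.03 kg
  TiO2: 9.273% × 500.0 = 46.36 kg
  SiO2: 64.57% × 500.0 = 322.8 kg
  Li2O: 1.026% × 500.0 = 5.130 kg
  BaO: 6.299% × 500.0 = 31.50 kg
Per-oxide balance check given the weights on record, for the quoted basis mass (summed amounts equal target values inside rounding margins):
  ZnO: 60.22·0.9980 = 60.10 kg (target 60.10 kg)
  Al2O3: 14.75·0.9960 + 68.31·0.2708 + 280.6·0.003000 = 34.03 kg (target 34.03 kg)
  TiO2: 46.84·0.9899 = 46.37 kg (target 46.36 kg)
  SiO2: 68.31·0.6393 + 280.6·0.9950 = 322.9 kg (target 322.8 kg)
  Li2O: 68.31·0.07510 = 5.130 kg (target 5.130 kg)
  BaO: 40.76·0.7727 = 31.50 kg (target 31.50 kg)
The glass-mass cross-check: Σ batch − LOI loss = 500.0 kg (the Σ of target masses is 500.0 kg; the stated basis being 500.0 kg — deltas are rounding alone).
Adding the batch up: Σ batch = 511.5 kg; LOI loss = Σ batch·LOI = 11.49 kg; yield, glass over the total, = 97.75%.

Batch per 500.0 kg melt:
  Alumina: 14.75 kg
  Spodumene concentrate: 68.31 kg
  Barium carbonate: 40.76 kg
  Rutile: 46.84 kg
  Glass-grade sand: 280.6 kg
  Zinc white: 60.22 kg
Total batch = 511.5 kg; LOI loss = 11.49 kg; yield = 97.75%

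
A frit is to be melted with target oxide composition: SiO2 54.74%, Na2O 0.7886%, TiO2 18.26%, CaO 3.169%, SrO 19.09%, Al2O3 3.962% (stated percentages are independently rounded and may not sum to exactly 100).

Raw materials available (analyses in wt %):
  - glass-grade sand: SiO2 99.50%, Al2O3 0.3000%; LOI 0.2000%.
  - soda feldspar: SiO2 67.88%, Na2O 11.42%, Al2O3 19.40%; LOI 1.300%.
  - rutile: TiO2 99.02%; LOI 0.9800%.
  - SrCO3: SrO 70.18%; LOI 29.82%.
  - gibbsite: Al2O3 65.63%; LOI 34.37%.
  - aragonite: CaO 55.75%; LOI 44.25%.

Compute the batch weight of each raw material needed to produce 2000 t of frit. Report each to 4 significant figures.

The whole derivation holds exact precision all the way through; intermediates are printed with 4-significant-digit rounding at each printed step. Each reported result is rounded once only. All derived quantities are re-derived in full float precision (glass mass, LOI, yield, totals, the six compositions) from the weighed amounts for 2000 t of glass, exactly as printed in question or answer.
Oxide-by-oxide targets in 2000 t frit:
  SiO2: 54.74% × 2000 = 1095 t
  Na2O: 0.7886% × 2000 = 15.77 t
  TiO2: 18.26% × 2000 = 365.2 t
  CaO: 3.169% × 2000 = 63.38 t
  SrO: 19.09% × 2000 = 381.8 t
  Al2O3: 3.962% × 2000 = 79.24 t
Sums-versus-targets review per the reported batch figures, against the basis in use (each sum matches its target mass exact up to rounding of places):
  SiO2: 1006·0.9950 + 138.1·0.6788 = 1095 t (target 1095 t)
  Na2O: 138.1·0.1142 = 15.77 t (target 15.77 t)
  TiO2: 368.8·0.9902 = 365.2 t (target 365.2 t)
  CaO: 113.7·0.5575 = 63.39 t (target 63.38 t)
  SrO: 544.0·0.7018 = 381.8 t (target 381.8 t)
  Al2O3: 1006·0.003000 + 138.1·0.1940 + 75.31·0.6563 = 79.24 t (target 79.24 t)
Glass-mass bookkeeping: net batch after ignition = 2000 t (the targets, summed, come to 2000 t; the stated basis being 2000 t — any gap is answer rounding).
Summing the batch: Σ batch = 2246 t; Σ batch·LOI gives LOI loss = 245.8 t; the yield ratio, glass ÷ batch: 89.05%.

Batch per 2000 t frit:
  glass-grade sand: 1006 t
  soda feldspar: 138.1 t
  rutile: 368.8 t
  SrCO3: 544.0 t
  gibbsite: 75.31 t
  aragonite: 113.7 t
Total batch = 2246 t; LOI loss = 245.8 t; yield = 89.05%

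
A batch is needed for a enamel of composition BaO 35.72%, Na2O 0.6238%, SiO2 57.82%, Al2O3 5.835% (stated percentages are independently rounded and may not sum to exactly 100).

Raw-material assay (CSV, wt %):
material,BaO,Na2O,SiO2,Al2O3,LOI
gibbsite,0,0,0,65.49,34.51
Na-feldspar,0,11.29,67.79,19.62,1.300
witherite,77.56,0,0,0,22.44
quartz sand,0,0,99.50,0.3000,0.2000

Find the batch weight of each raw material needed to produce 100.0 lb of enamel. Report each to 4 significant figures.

Batch per 100.0 lb enamel:
  gibbsite: 7.006 lb
  Na-feldspar: 5.525 lb
  witherite: 46.05 lb
  quartz sand: 54.35 lb
Total batch = 112.9 lb; LOI loss = 12.93 lb; yield = 88.55%

All internal work maintains exact precision from start to finish; mid-chain values are shown, with 4-significant-figure rounding, as written; every reported value includes exactly one rounding. All derived quantities are rebuilt starting from the weights per 100.0 lb of glass at full float precision (four oxide percentages, glass mass, the totals, ignition loss, yield) as written in the problem or the answer.
Oxide-by-oxide targets in 100.0 lb enamel:
  BaO: 35.72% × 100.0 = 35.72 lb
  Na2O: 0.6238% × 100.0 = 0.6238 lb
  SiO2: 57.82% × 100.0 = 57.82 lb
  Al2O3: 5.835% × 100.0 = 5.835 lb
Checking each oxide sum per the reported batch figures, for the quoted basis mass (sum by sum, the targets are met once rounding is allowed for):
  BaO: 46.05·0.7756 = 35.72 lb (target 35.72 lb)
  Na2O: 5.525·0.1129 = 0.6238 lb (target 0.6238 lb)
  SiO2: 5.525·0.6779 + 54.35·0.9950 = 57.82 lb (target 57.82 lb)
  Al2O3: 7.006·0.6549 + 5.525·0.1962 + 54.35·0.003000 = 5.835 lb (target 5.835 lb)
Glass-mass sanity pass: total batch − LOI = 100.0 lb (targets for the oxides total 100.0 lb; basis as stated: 100.0 lb — deltas are rounding alone).
Batch grand total — Σ batch = 112.9 lb; the LOI term Σ batch·LOI equals 12.93 lb; the yield ratio, glass ÷ batch: 88.55%.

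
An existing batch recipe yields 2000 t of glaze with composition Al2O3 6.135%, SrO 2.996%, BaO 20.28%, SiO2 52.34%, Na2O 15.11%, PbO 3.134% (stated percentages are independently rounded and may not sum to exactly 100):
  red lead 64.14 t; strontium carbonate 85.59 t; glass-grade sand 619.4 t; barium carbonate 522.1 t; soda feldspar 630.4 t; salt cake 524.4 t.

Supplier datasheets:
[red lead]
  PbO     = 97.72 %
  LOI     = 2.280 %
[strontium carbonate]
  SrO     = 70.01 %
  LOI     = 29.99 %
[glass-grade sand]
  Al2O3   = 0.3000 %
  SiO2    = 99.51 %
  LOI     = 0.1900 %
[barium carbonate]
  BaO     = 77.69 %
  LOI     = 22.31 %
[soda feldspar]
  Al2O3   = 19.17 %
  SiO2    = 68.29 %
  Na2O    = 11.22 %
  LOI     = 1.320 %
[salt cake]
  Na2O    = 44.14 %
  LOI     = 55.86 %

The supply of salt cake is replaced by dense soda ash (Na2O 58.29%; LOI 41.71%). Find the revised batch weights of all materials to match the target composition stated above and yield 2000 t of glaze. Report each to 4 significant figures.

All arithmetic carries full float precision through every step. The intermediate values appear (rounded to 4 significant digits) alongside each step. Exactly one rounding is applied to each reported number; the derived quantities, which include six oxide percentages, yield, LOI, the totals, net glass mass, are computed at full precision, as they appear in the question or the answer, from the batch weights on 2000 t of glass.
Target oxide masses per 2000 t glaze:
  Al2O3: 6.135% × 2000 = 122.7 t
  SrO: 2.996% × 2000 = 59.92 t
  BaO: 20.28% × 2000 = 405.6 t
  SiO2: 52.34% × 2000 = 1047 t
  Na2O: 15.11% × 2000 = 302.2 t
  PbO: 3.134% × 2000 = 62.68 t
A balance pass over the oxides, using the reported weights, against the basis in use (oxide sums agree with the targets within answer rounding):
  Al2O3: 619.4·0.003000 + 630.4·0.1917 = 122.7 t (target 122.7 t)
  SrO: 85.59·0.7001 = 59.92 t (target 59.92 t)
  BaO: 522.1·0.7769 = 405.6 t (target 405.6 t)
  SiO2: 619.4·0.9951 + 630.4·0.6829 = 1047 t (target 1047 t)
  Na2O: 630.4·0.1122 + 397.1·0.5829 = 302.2 t (target 302.2 t)
  PbO: 64.14·0.9772 = 62.68 t (target 62.68 t)
The glass-mass cross-check: the batch minus its LOI: 2000 t (the targets, summed, come to 2000 t; basis as stated: 2000 t — rounding explains the deltas).
Summing the batch: Σ batch = 2319 t; Σ batch·LOI gives LOI loss = 318.7 t; as yield: glass ÷ batch → 86.25%.

Revised batch per 2000 t glaze:
  red lead: 64.14 t
  strontium carbonate: 85.59 t
  glass-grade sand: 619.4 t
  barium carbonate: 522.1 t
  soda feldspar: 630.4 t
  dense soda ash: 397.1 t
Total batch = 2319 t; LOI loss = 318.7 t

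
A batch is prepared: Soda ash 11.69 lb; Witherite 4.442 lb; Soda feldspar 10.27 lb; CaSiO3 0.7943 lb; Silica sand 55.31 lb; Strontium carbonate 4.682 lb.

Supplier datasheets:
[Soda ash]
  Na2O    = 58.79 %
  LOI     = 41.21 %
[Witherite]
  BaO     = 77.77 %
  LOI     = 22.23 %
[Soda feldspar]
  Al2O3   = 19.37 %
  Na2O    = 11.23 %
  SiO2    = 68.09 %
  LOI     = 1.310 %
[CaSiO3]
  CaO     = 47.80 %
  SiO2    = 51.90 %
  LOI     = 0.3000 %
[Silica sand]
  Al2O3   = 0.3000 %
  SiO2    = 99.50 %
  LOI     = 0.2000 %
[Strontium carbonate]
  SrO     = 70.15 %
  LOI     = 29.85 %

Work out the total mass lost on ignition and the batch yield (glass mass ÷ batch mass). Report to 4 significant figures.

In-progress results are shown (rounded to 4 significant figures) at each printed step. All arithmetic keeps full precision in every operation. Every reported result is rounded just once — the derived quantities, including ignition loss, six oxide percentages, yield, totals, net glass mass, are re-derived starting from the weights at 79.74 lb of glass in full float precision as set out in the question or the answer.
Ignition loss by material:
  Soda ash: 11.69 × 0.4121 = 4.817 lb
  Witherite: 4.442 × 0.2223 = 0.9875 lb
  Soda feldspar: 10.27 × 0.01310 = 0.1345 lb
  CaSiO3: 0.7943 × 0.003000 = 0.002383 lb
  Silica sand: 55.31 × 0.002000 = 0.1106 lb
  Strontium carbonate: 4.682 × 0.2985 = 1.398 lb
Total LOI = 7.450 lb
Glass = batch − LOI = 87.19 − 7.450 = 79.74 lb

LOI loss = 7.450 lb; glass = 79.74 lb; yield = 91.46%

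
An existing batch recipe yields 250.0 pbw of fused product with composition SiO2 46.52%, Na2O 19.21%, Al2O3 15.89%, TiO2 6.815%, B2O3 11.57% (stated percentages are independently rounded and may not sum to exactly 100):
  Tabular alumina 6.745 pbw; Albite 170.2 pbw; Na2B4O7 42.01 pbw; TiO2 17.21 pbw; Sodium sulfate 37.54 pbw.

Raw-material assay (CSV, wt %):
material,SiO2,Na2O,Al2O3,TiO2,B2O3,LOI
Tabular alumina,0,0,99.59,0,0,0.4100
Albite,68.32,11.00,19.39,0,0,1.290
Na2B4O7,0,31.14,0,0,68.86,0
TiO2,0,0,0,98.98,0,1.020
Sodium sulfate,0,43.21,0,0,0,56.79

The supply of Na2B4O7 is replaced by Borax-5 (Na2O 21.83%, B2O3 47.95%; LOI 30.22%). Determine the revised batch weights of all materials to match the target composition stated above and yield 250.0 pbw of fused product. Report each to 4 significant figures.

Revised batch per 250.0 pbw fused product:
  Tabular alumina: 6.745 pbw
  Albite: 170.2 pbw
  Borax-5: 60.32 pbw
  TiO2: 17.21 pbw
  Sodium sulfate: 37.33 pbw
Total batch = 291.8 pbw; LOI loss = 41.83 pbw

Each numeric step runs at exact precision at all times — the intermediate values are printed rounded to four significant figures on the page — each reported result is rounded only once — the derived quantities are rebuilt from the weighed amounts per 250.0 pbw of glass in full precision (yield, the five compositions, ignition loss, the totals, net glass mass), exactly as printed in problem or answer.
The oxide mass targets at 250.0 pbw fused product:
  SiO2: 46.52% × 250.0 = 116.3 pbw
  Na2O: 19.21% × 250.0 = 48.02 pbw
  Al2O3: 15.89% × 250.0 = 39.72 pbw
  TiO2: 6.815% × 250.0 = 17.04 pbw
  B2O3: 11.57% × 250.0 = 28.92 pbw
Balance tally, oxide-wise, applying the batch weights above, at the basis given (each sum matches its target mass given rounding of the digits):
  SiO2: 170.2·0.6832 = 116.3 pbw (target 116.3 pbw)
  Na2O: 170.2·0.1100 + 60.32·0.2183 + 37.33·0.4321 = 48.02 pbw (target 48.02 pbw)
  Al2O3: 6.745·0.9959 + 170.2·0.1939 = 39.72 pbw (target 39.72 pbw)
  TiO2: 17.21·0.9898 = 17.03 pbw (target 17.04 pbw)
  B2O3: 60.32·0.4795 = 28.92 pbw (target 28.92 pbw)
Auditing the glass mass value: whole batch net of LOI = 250.0 pbw (the targets, summed, come to 250.0 pbw; versus the stated basis of 250.0 pbw — rounding explains the deltas).
Total batch = Σ batch = 291.8 pbw; loss to ignition Σ batch·LOI = 41.83 pbw; the yield ratio, glass ÷ batch: 85.67%.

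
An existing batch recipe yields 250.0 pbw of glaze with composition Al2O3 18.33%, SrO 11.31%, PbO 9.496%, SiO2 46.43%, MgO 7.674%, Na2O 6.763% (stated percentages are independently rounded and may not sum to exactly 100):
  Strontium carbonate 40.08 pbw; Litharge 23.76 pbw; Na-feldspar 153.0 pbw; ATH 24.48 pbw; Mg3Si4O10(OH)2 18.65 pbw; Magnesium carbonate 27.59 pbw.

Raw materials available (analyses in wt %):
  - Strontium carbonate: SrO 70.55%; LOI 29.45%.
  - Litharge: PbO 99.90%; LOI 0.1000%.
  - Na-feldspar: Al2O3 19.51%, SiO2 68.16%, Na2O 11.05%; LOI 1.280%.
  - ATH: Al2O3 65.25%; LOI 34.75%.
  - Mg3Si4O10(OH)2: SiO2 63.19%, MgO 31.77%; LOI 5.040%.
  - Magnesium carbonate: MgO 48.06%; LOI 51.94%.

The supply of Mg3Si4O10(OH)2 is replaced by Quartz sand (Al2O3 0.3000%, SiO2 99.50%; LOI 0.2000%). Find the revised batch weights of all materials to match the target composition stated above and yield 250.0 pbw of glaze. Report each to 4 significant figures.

Revised batch per 250.0 pbw glaze:
  Strontium carbonate: 40.08 pbw
  Litharge: 23.76 pbw
  Na-feldspar: 153.0 pbw
  ATH: 24.43 pbw
  Quartz sand: 11.84 pbw
  Magnesium carbonate: 39.92 pbw
Total batch = 293.0 pbw; LOI loss = 43.03 pbw

Full float precision is kept throughout; values along the way are shown (rounded to 4 significant figures) across the worked steps. Every reported number takes just one rounding. The derived quantities, including yield, totals, six oxide percentages, LOI, net glass mass, are re-derived using the weight values at 250.0 pbw of glass at full float precision as set out in problem or answer.
The oxide mass targets at 250.0 pbw glaze:
  Al2O3: 18.33% × 250.0 = 45.82 pbw
  SrO: 11.31% × 250.0 = 28.28 pbw
  PbO: 9.496% × 250.0 = 23.74 pbw
  SiO2: 46.43% × 250.0 = 116.1 pbw
  MgO: 7.674% × 250.0 = 19.18 pbw
  Na2O: 6.763% × 250.0 = 16.91 pbw
Sums-versus-targets review using the reported weights, under the basis named above (oxide sums agree with the targets inside rounding margins):
  Al2O3: 153.0·0.1951 + 24.43·0.6525 + 11.84·0.003000 = 45.83 pbw (target 45.82 pbw)
  SrO: 40.08·0.7055 = 28.28 pbw (target 28.28 pbw)
  PbO: 23.76·0.9990 = 23.74 pbw (target 23.74 pbw)
  SiO2: 153.0·0.6816 + 11.84·0.9950 = 116.1 pbw (target 116.1 pbw)
  MgO: 39.92·0.4806 = 19.19 pbw (target 19.18 pbw)
  Na2O: 153.0·0.1105 = 16.91 pbw (target 16.91 pbw)
Mass balance on the glass: Σ batch − LOI loss = 250.0 pbw (oxide target masses add up to 250.0 pbw; with the basis standing at 250.0 pbw — deltas are rounding alone).
Batch total: Σ batch = 293.0 pbw; Σ batch·LOI gives LOI loss = 43.03 pbw; glass ÷ batch gives a yield of 85.31%.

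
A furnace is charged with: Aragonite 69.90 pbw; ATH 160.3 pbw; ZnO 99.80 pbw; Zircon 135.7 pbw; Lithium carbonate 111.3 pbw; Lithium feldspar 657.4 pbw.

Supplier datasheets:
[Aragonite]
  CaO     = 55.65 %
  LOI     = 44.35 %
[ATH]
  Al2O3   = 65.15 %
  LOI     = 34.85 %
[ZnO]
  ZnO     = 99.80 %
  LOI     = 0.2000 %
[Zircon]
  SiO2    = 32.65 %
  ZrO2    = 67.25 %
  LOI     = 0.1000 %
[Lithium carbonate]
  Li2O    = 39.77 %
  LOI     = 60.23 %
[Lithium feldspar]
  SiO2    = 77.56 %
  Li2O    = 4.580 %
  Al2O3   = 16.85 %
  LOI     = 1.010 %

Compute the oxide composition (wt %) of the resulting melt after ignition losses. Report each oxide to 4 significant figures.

Each numeric step carries full float precision throughout — values along the way are shown rounded to 4 significant digits between the steps. A single rounding yields every reported result — all derived quantities (LOI, the totals, the six compositions, yield, glass mass) are carried from the batch weights for 1074 pbw of glass in full precision, as set out in the problem or the answer.
Oxide masses out of the charge:
  SiO2: 135.7·0.3265 + 657.4·0.7756 = 554.2 pbw
  CaO: 69.90·0.5565 = 38.90 pbw
  ZrO2: 135.7·0.6725 = 91.26 pbw
  Li2O: 111.3·0.3977 + 657.4·0.04580 = 74.37 pbw
  ZnO: 99.80·0.9980 = 99.60 pbw
  Al2O3: 160.3·0.6515 + 657.4·0.1685 = 215.2 pbw
LOI: 69.90·0.4435 + 160.3·0.3485 + 99.80·0.002000 + 135.7·0.001000 + 111.3·0.6023 + 657.4·0.01010 = 160.9 pbw
Glass = total batch minus LOI = 1234 − 160.9 = 1074 pbw (the oxide masses sum to this)
wt % = 100 × oxide mass / glass mass

Glass mass = 1074 pbw (batch 1234 − LOI 160.9).
Composition: SiO2 51.62%, CaO 3.624%, ZrO2 8.501%, Li2O 6.928%, ZnO 9.278%, Al2O3 20.05%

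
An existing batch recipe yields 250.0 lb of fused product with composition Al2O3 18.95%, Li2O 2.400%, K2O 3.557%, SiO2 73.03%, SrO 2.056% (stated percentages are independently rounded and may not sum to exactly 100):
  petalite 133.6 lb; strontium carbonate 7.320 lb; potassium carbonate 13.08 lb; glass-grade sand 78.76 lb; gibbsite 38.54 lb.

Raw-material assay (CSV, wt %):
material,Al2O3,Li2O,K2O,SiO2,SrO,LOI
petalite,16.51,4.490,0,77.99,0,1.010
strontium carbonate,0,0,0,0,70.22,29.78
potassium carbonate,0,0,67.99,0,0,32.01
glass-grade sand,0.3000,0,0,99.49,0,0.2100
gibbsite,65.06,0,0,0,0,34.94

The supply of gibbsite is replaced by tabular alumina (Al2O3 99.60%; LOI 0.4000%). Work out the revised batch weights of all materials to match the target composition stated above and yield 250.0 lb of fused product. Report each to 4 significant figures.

Revised batch per 250.0 lb fused product:
  petalite: 133.6 lb
  strontium carbonate: 7.320 lb
  potassium carbonate: 13.08 lb
  glass-grade sand: 78.76 lb
  tabular alumina: 25.18 lb
Total batch = 257.9 lb; LOI loss = 7.982 lb

Working values are displayed (rounded to four significant figures) across the worked steps — each numeric step keeps full precision throughout. A single rounding finalizes each reported number; the derived quantities (five oxide percentages, the yield, the totals, LOI, glass mass) are re-derived in exact precision starting from the weights at 250.0 lb of glass, as they appear in the question or the answer.
The oxide mass targets at 250.0 lb fused product:
  Al2O3: 18.95% × 250.0 = 47.38 lb
  Li2O: 2.400% × 250.0 = 6.000 lb
  K2O: 3.557% × 250.0 = 8.892 lb
  SiO2: 73.03% × 250.0 = 182.6 lb
  SrO: 2.056% × 250.0 = 5.140 lb
Mass-balance tally per oxide from the weights as reported, relative to the basis at hand (oxide sums agree with the targets exact up to rounding of places):
  Al2O3: 133.6·0.1651 + 78.76·0.003000 + 25.18·0.9960 = 47.37 lb (target 47.38 lb)
  Li2O: 133.6·0.04490 = 5.999 lb (target 6.000 lb)
  K2O: 13.08·0.6799 = 8.893 lb (target 8.892 lb)
  SiO2: 133.6·0.7799 + 78.76·0.9949 = 182.6 lb (target 182.6 lb)
  SrO: 7.320·0.7022 = 5.140 lb (target 5.140 lb)
Glass-mass sanity pass: net batch after ignition = 250.0 lb (per-oxide target masses sum to 250.0 lb; against the stated basis, 250.0 lb — gaps are rounding artifacts).
Adding the batch up: Σ batch = 257.9 lb; loss to ignition Σ batch·LOI = 7.982 lb; yield: glass divided by total = 96.91%.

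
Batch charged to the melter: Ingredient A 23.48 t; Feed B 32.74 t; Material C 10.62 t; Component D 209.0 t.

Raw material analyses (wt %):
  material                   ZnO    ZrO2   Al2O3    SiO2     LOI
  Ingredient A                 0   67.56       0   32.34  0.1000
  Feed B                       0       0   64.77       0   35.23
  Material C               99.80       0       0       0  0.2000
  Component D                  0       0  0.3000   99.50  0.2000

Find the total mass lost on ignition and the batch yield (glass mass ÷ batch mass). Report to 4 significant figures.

Exact precision is maintained through every step; values along the way are shown (rounded to four significant digits) within the worked lines; every reported figure sees exactly one rounding. Derived quantities, which include totals, net glass mass, the four compositions, yield, ignition loss, are computed at exact precision, as set out in the problem or the answer, from the weighed amounts per 263.8 t of glass.
Per-material ignition loss:
  Ingredient A: 23.48 × 0.001000 = 0.02348 t
  Feed B: 32.74 × 0.3523 = 11.53 t
  Material C: 10.62 × 0.002000 = 0.02124 t
  Component D: 209.0 × 0.002000 = 0.4180 t
Total LOI = 12.00 t
Glass = batch − LOI = 275.8 − 12.00 = 263.8 t

LOI loss = 12.00 t; glass = 263.8 t; yield = 95.65%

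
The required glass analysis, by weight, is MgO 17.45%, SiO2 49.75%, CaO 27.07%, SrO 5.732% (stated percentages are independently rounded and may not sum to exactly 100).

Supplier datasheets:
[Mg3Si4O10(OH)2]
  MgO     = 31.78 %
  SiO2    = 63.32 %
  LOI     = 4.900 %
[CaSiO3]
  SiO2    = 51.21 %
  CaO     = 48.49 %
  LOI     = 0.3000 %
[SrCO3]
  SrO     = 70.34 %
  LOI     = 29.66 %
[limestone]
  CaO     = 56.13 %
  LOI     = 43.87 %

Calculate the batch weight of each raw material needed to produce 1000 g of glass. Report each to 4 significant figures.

Batch per 1000 g glass:
  Mg3Si4O10(OH)2: 549.1 g
  CaSiO3: 292.6 g
  SrCO3: 81.49 g
  limestone: 229.5 g
Total batch = 1153 g; LOI loss = 152.6 g; yield = 86.76%

All internal work keeps full precision at every stage; working values are shown, rounded to four significant digits, in the printout; exactly one rounding goes into each reported result. All derived quantities are carried from the batch weights at 1000 g of glass at full float precision (totals, LOI, yield, net glass mass, the four compositions), as written in problem or answer.
Oxide mass targets, per 1000 g glass:
  MgO: 17.45% × 1000 = 174.5 g
  SiO2: 49.75% × 1000 = 497.5 g
  CaO: 27.07% × 1000 = 270.7 g
  SrO: 5.732% × 1000 = 57.32 g
Balance tally, oxide-wise, with the batch weights as given, versus the basis set out (each sum matches its target mass modulo rounding of the values):
  MgO: 549.1·0.3178 = 174.5 g (target 174.5 g)
  SiO2: 549.1·0.6332 + 292.6·0.5121 = 497.5 g (target 497.5 g)
  CaO: 292.6·0.4849 + 229.5·0.5613 = 270.7 g (target 270.7 g)
  SrO: 81.49·0.7034 = 57.32 g (target 57.32 g)
The glass-mass cross-check: batch total minus LOI = 1000 g (summing oxide targets gives 1000 g; stated basis 1000 g — a pure rounding effect).
Summing the batch: Σ batch = 1153 g; ignition loss, Σ(batch × LOI) = 152.6 g; yield: glass divided by total = 86.76%.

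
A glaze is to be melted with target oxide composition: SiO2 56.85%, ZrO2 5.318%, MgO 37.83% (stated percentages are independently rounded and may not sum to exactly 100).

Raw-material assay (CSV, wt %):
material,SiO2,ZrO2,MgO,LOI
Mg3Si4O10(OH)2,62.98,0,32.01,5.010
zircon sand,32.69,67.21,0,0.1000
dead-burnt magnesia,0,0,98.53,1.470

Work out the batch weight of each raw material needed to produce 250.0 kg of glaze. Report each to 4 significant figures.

Batch per 250.0 kg glaze:
  Mg3Si4O10(OH)2: 215.4 kg
  zircon sand: 19.78 kg
  dead-burnt magnesia: 26.01 kg
Total batch = 261.2 kg; LOI loss = 11.19 kg; yield = 95.71%

All arithmetic keeps full precision at all times — the intermediate values are shown rounded off to 4 significant digits in the working. Exactly one rounding lands on each reported figure; all derived quantities, which include LOI, the yield, the totals, glass mass, three oxide percentages, are re-derived at full precision, exactly as shown in problem or answer, from the weighed amounts on 250.0 kg of glass.
Target oxide masses per 250.0 kg glaze:
  SiO2: 56.85% × 250.0 = 142.1 kg
  ZrO2: 5.318% × 250.0 = 13.30 kg
  MgO: 37.83% × 250.0 = 94.58 kg
Verifying the oxide balance from the weights as reported, at the basis given (target by target, the sums agree inside rounding margins):
  SiO2: 215.4·0.6298 + 19.78·0.3269 = 142.1 kg (target 142.1 kg)
  ZrO2: 19.78·0.6721 = 13.29 kg (target 13.30 kg)
  MgO: 215.4·0.3201 + 26.01·0.9853 = 94.58 kg (target 94.58 kg)
The glass-mass cross-check: Σ batch − LOI loss = 250.0 kg (summing oxide targets gives 250.0 kg; the stated basis being 250.0 kg — a pure rounding effect).
Summing the batch: Σ batch = 261.2 kg; LOI removed, Σ of batch·LOI: 11.19 kg; yield, glass over the total, = 95.71%.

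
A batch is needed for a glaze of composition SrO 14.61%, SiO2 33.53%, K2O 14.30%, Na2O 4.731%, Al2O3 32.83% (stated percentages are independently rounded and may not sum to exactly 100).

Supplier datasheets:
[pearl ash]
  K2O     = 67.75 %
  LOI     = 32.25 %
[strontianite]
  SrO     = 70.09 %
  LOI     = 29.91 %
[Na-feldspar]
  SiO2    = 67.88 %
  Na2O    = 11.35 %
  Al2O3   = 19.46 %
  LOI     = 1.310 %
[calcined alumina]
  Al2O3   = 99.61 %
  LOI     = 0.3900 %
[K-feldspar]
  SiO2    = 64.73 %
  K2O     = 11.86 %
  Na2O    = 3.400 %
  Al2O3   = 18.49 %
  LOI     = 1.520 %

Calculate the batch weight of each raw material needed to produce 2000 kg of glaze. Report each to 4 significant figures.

The working math carries full float precision at every stage; values along the way appear with 4-significant-digit rounding alongside each step. A single rounding produces each reported result — all derived quantities (totals, five oxide percentages, ignition loss, the yield, glass mass) are carried in full float precision starting from the weights per 2000 kg of glass, as they appear in the problem or the answer.
Oxide mass targets, per 2000 kg glaze:
  SrO: 14.61% × 2000 = 292.2 kg
  SiO2: 33.53% × 2000 = 670.6 kg
  K2O: 14.30% × 2000 = 286.0 kg
  Na2O: 4.731% × 2000 = 94.62 kg
  Al2O3: 32.83% × 2000 = 656.6 kg
Mass-balance tally per oxide working from each reported weight, for the quoted basis mass (summed amounts equal target values given rounding of the digits):
  SrO: 416.9·0.7009 = 292.2 kg (target 292.2 kg)
  SiO2: 763.0·0.6788 + 235.9·0.6473 = 670.6 kg (target 670.6 kg)
  K2O: 380.9·0.6775 + 235.9·0.1186 = 286.0 kg (target 286.0 kg)
  Na2O: 763.0·0.1135 + 235.9·0.03400 = 94.62 kg (target 94.62 kg)
  Al2O3: 763.0·0.1946 + 466.3·0.9961 + 235.9·0.1849 = 656.6 kg (target 656.6 kg)
Glass-mass bookkeeping: batch Σ − ignition loss = 2000 kg (the targets, summed, come to 2000 kg; versus the stated basis of 2000 kg — any gap is answer rounding).
Adding the batch up: Σ batch = 2263 kg; LOI removed, Σ of batch·LOI: 262.9 kg; glass ÷ batch gives a yield of 88.38%.

Batch per 2000 kg glaze:
  pearl ash: 380.9 kg
  strontianite: 416.9 kg
  Na-feldspar: 763.0 kg
  calcined alumina: 466.3 kg
  K-feldspar: 235.9 kg
Total batch = 2263 kg; LOI loss = 262.9 kg; yield = 88.38%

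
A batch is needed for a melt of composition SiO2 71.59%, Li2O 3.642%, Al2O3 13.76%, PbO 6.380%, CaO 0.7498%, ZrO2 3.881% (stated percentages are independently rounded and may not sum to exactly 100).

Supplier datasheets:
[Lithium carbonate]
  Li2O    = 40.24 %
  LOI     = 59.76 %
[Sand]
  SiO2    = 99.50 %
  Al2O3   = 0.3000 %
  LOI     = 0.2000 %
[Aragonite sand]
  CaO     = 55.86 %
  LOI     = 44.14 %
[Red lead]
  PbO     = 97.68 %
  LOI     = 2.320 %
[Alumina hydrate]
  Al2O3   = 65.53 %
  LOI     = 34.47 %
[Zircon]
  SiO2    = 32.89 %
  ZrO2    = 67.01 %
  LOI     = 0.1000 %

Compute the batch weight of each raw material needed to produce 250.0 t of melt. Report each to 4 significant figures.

Batch per 250.0 t melt:
  Lithium carbonate: 22.63 t
  Sand: 175.1 t
  Aragonite sand: 3.356 t
  Red lead: 16.33 t
  Alumina hydrate: 51.69 t
  Zircon: 14.48 t
Total batch = 283.6 t; LOI loss = 33.57 t; yield = 88.16%

Intermediates appear, rounded to four significant figures, between the steps — each numeric step runs at full precision through the solve. A single rounding finalizes each reported value. All derived quantities, including yield, six oxide percentages, ignition loss, net glass mass, the totals, are rebuilt from the weighed amounts on 250.0 t of glass at exact precision, as written in the problem or answer text.
Target oxide masses per 250.0 t melt:
  SiO2: 71.59% × 250.0 = 179.0 t
  Li2O: 3.642% × 250.0 = 9.105 t
  Al2O3: 13.76% × 250.0 = 34.40 t
  PbO: 6.380% × 250.0 = 15.95 t
  CaO: 0.7498% × 250.0 = 1.875 t
  ZrO2: 3.881% × 250.0 = 9.702 t
Oxide-by-oxide audit from the weights as reported, at the basis given (oxide sums agree with the targets once rounding is allowed for):
  SiO2: 175.1·0.9950 + 14.48·0.3289 = 179.0 t (target 179.0 t)
  Li2O: 22.63·0.4024 = 9.106 t (target 9.105 t)
  Al2O3: 175.1·0.003000 + 51.69·0.6553 = 34.40 t (target 34.40 t)
  PbO: 16.33·0.9768 = 15.95 t (target 15.95 t)
  CaO: 3.356·0.5586 = 1.875 t (target 1.875 t)
  ZrO2: 14.48·0.6701 = 9.703 t (target 9.702 t)
Consistency of the glass mass: Σ batch − LOI loss = 250.0 t (oxide target masses add up to 250.0 t; stated basis 250.0 t — gaps are rounding artifacts).
Summing the batch: Σ batch = 283.6 t; LOI loss = Σ batch·LOI = 33.57 t; the yield ratio, glass ÷ batch: 88.16%.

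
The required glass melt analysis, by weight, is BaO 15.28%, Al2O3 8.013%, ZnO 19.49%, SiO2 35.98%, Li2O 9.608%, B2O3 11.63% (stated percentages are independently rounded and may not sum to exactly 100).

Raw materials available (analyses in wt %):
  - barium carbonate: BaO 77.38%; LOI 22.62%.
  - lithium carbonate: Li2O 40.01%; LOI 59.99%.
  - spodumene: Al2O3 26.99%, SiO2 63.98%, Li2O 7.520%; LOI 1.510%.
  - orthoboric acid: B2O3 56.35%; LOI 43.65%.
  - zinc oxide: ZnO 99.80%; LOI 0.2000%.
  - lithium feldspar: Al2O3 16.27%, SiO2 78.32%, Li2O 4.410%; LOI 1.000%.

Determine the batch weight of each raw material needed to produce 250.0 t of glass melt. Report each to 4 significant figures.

Exact precision is carried at every stage; the intermediate values appear (rounded to 4 significant digits) in the working. Each reported figure is rounded once only. All derived quantities (the yield, glass mass, LOI, totals, six oxide percentages) are rebuilt starting from the weights for 250.0 t of glass in full precision, exactly as printed in problem or answer.
Oxide mass targets, per 250.0 t glass melt:
  BaO: 15.28% × 250.0 = 38.20 t
  Al2O3: 8.013% × 250.0 = 20.03 t
  ZnO: 19.49% × 250.0 = 48.72 t
  SiO2: 35.98% × 250.0 = 89.95 t
  Li2O: 9.608% × 250.0 = 24.02 t
  B2O3: 11.63% × 250.0 = 29.08 t
Per-oxide balance check on the weights just shown, on the stated basis (every target is met by its sum up to rounding of the answer):
  BaO: 49.37·0.7738 = 38.20 t (target 38.20 t)
  Al2O3: 9.829·0.2699 + 106.8·0.1627 = 20.03 t (target 20.03 t)
  ZnO: 48.82·0.9980 = 48.72 t (target 48.72 t)
  SiO2: 9.829·0.6398 + 106.8·0.7832 = 89.93 t (target 89.95 t)
  Li2O: 46.41·0.4001 + 9.829·0.07520 + 106.8·0.04410 = 24.02 t (target 24.02 t)
  B2O3: 51.60·0.5635 = 29.08 t (target 29.08 t)
The glass-mass cross-check: the batch minus its LOI: 250.0 t (the Σ of target masses is 250.0 t; the stated basis being 250.0 t — gaps are rounding artifacts).
Batch total: Σ batch = 312.8 t; Σ batch·LOI gives LOI loss = 62.85 t; yield = glass ÷ total batch = 79.91%.

Batch per 250.0 t glass melt:
  barium carbonate: 49.37 t
  lithium carbonate: 46.41 t
  spodumene: 9.829 t
  orthoboric acid: 51.60 t
  zinc oxide: 48.82 t
  lithium feldspar: 106.8 t
Total batch = 312.8 t; LOI loss = 62.85 t; yield = 79.91%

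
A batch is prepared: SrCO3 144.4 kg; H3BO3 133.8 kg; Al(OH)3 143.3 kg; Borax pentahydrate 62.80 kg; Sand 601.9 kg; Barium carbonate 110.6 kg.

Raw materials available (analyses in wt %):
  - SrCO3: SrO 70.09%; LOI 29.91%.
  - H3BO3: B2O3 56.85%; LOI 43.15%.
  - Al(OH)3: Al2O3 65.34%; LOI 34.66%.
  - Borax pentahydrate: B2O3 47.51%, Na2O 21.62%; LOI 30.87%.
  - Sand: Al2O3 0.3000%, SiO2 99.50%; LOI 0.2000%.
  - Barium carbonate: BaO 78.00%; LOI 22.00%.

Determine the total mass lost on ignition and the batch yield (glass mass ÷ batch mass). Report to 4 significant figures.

LOI loss = 195.5 kg; glass = 1001 kg; yield = 83.66%

Full float precision is carried at all times; intermediates are printed, rounded to 4 significant digits, at each printed step; every reported figure receives exactly one rounding — derived quantities (the totals, the yield, glass mass, the six compositions, ignition loss) are re-derived from the weighed amounts for 1001 kg of glass at exact precision as given in either problem or answer.
Each material's LOI contribution:
  SrCO3: 144.4 × 0.2991 = 43.19 kg
  H3BO3: 133.8 × 0.4315 = 57.73 kg
  Al(OH)3: 143.3 × 0.3466 = 49.67 kg
  Borax pentahydrate: 62.80 × 0.3087 = 19.39 kg
  Sand: 601.9 × 0.002000 = 1.204 kg
  Barium carbonate: 110.6 × 0.2200 = 24.33 kg
Total LOI = 195.5 kg
Glass = batch − LOI = 1197 − 195.5 = 1001 kg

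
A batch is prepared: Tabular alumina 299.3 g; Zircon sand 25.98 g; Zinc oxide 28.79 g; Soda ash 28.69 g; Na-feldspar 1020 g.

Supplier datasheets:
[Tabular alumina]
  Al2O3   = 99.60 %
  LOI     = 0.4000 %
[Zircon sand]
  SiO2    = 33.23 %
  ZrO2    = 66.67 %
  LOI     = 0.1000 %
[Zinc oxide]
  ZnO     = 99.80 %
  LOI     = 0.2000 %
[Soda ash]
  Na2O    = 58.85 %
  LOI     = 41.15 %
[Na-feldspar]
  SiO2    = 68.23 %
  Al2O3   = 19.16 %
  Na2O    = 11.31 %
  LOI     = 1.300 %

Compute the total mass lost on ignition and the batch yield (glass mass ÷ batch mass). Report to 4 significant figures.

Mid-chain values are shown rounded to 4 significant figures at each printed step; each numeric step keeps full precision from first step to last; a single rounding produces every reported figure. Derived quantities, including the totals, the five compositions, net glass mass, the yield, LOI, are recomputed starting from the weights per 1376 g of glass in full float precision, as quoted within the problem or answer text.
Material-by-material LOI:
  Tabular alumina: 299.3 × 0.004000 = 1.197 g
  Zircon sand: 25.98 × 0.001000 = 0.02598 g
  Zinc oxide: 28.79 × 0.002000 = 0.05758 g
  Soda ash: 28.69 × 0.4115 = 11.81 g
  Na-feldspar: 1020 × 0.01300 = 13.26 g
Total LOI = 26.35 g
Glass = batch − LOI = 1403 − 26.35 = 1376 g

LOI loss = 26.35 g; glass = 1376 g; yield = 98.12%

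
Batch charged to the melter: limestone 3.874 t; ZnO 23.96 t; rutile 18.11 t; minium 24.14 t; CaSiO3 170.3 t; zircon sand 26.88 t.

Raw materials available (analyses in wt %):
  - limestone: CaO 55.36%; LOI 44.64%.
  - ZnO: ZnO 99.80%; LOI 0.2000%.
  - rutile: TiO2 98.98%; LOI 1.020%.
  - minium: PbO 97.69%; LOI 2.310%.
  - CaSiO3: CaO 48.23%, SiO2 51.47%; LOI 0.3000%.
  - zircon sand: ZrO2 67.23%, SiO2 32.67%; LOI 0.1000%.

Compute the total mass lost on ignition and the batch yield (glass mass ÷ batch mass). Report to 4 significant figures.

LOI loss = 3.057 t; glass = 264.2 t; yield = 98.86%

All arithmetic holds exact precision all the way through — values along the way appear (rounded to four significant digits) alongside each step. Exactly one rounding goes into every reported value; derived quantities (the six compositions, net glass mass, ignition loss, the yield, totals) are computed starting from the weights for 264.2 t of glass at full float precision, as quoted within either problem or answer.
Per-material ignition loss:
  limestone: 3.874 × 0.4464 = 1.729 t
  ZnO: 23.96 × 0.002000 = 0.04792 t
  rutile: 18.11 × 0.01020 = 0.1847 t
  minium: 24.14 × 0.02310 = 0.5576 t
  CaSiO3: 170.3 × 0.003000 = 0.5109 t
  zircon sand: 26.88 × 0.001000 = 0.02688 t
Total LOI = 3.057 t
Glass = batch − LOI = 267.3 − 3.057 = 264.2 t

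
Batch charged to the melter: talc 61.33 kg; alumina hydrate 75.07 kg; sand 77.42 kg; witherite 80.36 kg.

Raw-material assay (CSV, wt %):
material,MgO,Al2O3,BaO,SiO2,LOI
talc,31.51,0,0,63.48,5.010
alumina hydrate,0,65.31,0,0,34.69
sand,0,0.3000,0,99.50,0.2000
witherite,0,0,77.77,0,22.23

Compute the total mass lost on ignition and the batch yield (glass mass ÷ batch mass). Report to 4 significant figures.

Intermediates appear rounded to four significant digits between the steps — the whole derivation maintains full precision in all steps; every reported value is rounded just once — derived quantities (glass mass, LOI, totals, the yield, four oxide percentages) are recomputed from the batch weights on 247.0 kg of glass at exact precision, as quoted within the problem or the answer.
Loss on ignition, line by line:
  talc: 61.33 × 0.05010 = 3.073 kg
  alumina hydrate: 75.07 × 0.3469 = 26.04 kg
  sand: 77.42 × 0.002000 = 0.1548 kg
  witherite: 80.36 × 0.2223 = 17.86 kg
Total LOI = 47.13 kg
Glass = batch − LOI = 294.2 − 47.13 = 247.0 kg

LOI loss = 47.13 kg; glass = 247.0 kg; yield = 83.98%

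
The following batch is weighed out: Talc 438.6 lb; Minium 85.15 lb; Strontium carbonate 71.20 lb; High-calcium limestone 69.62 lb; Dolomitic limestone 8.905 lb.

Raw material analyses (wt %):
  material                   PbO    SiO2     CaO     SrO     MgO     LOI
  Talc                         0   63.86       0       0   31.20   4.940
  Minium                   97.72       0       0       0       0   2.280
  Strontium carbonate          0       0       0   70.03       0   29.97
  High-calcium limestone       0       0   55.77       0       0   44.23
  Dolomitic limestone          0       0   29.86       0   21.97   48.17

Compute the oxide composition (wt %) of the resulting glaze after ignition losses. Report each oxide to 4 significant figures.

All internal work keeps full precision in every operation. The intermediate values are displayed rounded to 4 significant digits in the printout. Each reported result takes exactly one rounding; derived quantities (yield, ignition loss, glass mass, the five compositions, the totals) are recomputed starting from the weights per 593.4 lb of glass in exact precision exactly as shown in the question or the answer.
Oxide masses out of the charge:
  PbO: 85.15·0.9772 = 83.21 lb
  SiO2: 438.6·0.6386 = 280.1 lb
  CaO: 69.62·0.5577 + 8.905·0.2986 = 41.49 lb
  SrO: 71.20·0.7003 = 49.86 lb
  MgO: 438.6·0.3120 + 8.905·0.2197 = 138.8 lb
LOI: 438.6·0.04940 + 85.15·0.02280 + 71.20·0.2997 + 69.62·0.4423 + 8.905·0.4817 = 80.03 lb
Glass = total batch minus LOI = 673.5 − 80.03 = 593.4 lb (matching Σ of the oxides)
wt %: oxide over glass, times 100

Glass mass = 593.4 lb (batch 673.5 − LOI 80.03).
Composition: PbO 14.02%, SiO2 47.20%, CaO 6.991%, SrO 8.402%, MgO 23.39%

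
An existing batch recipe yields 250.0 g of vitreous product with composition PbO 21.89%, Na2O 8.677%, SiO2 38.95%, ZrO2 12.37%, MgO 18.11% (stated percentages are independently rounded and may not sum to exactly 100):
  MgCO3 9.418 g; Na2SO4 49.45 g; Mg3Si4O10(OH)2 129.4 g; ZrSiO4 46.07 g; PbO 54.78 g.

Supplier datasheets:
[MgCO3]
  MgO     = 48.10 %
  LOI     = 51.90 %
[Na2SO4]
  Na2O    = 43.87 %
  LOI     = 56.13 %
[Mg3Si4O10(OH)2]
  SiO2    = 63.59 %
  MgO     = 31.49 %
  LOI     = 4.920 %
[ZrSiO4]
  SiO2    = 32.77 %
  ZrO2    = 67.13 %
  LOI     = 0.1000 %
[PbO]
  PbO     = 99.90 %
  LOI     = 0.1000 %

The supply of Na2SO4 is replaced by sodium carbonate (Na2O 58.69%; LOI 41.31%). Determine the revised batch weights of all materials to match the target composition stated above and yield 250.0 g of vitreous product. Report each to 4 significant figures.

The intermediate values are displayed rounded to four significant figures in the working; the working math maintains full float precision from first step to last — a single rounding produces every reported number. The derived quantities are recomputed starting from the weights at 250.0 g of glass at full precision (net glass mass, the totals, yield, LOI, the five compositions), exactly as printed in the problem or answer text.
Per-oxide target masses for 250.0 g vitreous product:
  PbO: 21.89% × 250.0 = 54.72 g
  Na2O: 8.677% × 250.0 = 21.69 g
  SiO2: 38.95% × 250.0 = 97.38 g
  ZrO2: 12.37% × 250.0 = 30.92 g
  MgO: 18.11% × 250.0 = 45.28 g
Per-oxide balance check per the reported batch figures, under the basis named above (sums match the target masses within answer rounding):
  PbO: 54.78·0.9990 = 54.73 g (target 54.72 g)
  Na2O: 36.96·0.5869 = 21.69 g (target 21.69 g)
  SiO2: 129.4·0.6359 + 46.07·0.3277 = 97.38 g (target 97.38 g)
  ZrO2: 46.07·0.6713 = 30.93 g (target 30.92 g)
  MgO: 9.418·0.4810 + 129.4·0.3149 = 45.28 g (target 45.28 g)
Consistency of the glass mass: total batch − LOI = 250.0 g (targets for the oxides total 250.0 g; against the stated basis, 250.0 g — rounding explains the deltas).
Total batch = Σ batch = 276.6 g; ignition loss, Σ(batch × LOI) = 26.62 g; yield = glass ÷ total batch = 90.38%.

Revised batch per 250.0 g vitreous product:
  MgCO3: 9.418 g
  sodium carbonate: 36.96 g
  Mg3Si4O10(OH)2: 129.4 g
  ZrSiO4: 46.07 g
  PbO: 54.78 g
Total batch = 276.6 g; LOI loss = 26.62 g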